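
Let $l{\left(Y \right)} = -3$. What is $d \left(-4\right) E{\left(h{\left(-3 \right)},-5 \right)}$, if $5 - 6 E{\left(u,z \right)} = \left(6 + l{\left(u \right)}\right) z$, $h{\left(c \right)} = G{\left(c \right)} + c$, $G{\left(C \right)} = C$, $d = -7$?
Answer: $\frac{280}{3} \approx 93.333$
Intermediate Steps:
$h{\left(c \right)} = 2 c$ ($h{\left(c \right)} = c + c = 2 c$)
$E{\left(u,z \right)} = \frac{5}{6} - \frac{z}{2}$ ($E{\left(u,z \right)} = \frac{5}{6} - \frac{\left(6 - 3\right) z}{6} = \frac{5}{6} - \frac{3 z}{6} = \frac{5}{6} - \frac{z}{2}$)
$d \left(-4\right) E{\left(h{\left(-3 \right)},-5 \right)} = \left(-7\right) \left(-4\right) \left(\frac{5}{6} - - \frac{5}{2}\right) = 28 \left(\frac{5}{6} + \frac{5}{2}\right) = 28 \cdot \frac{10}{3} = \frac{280}{3}$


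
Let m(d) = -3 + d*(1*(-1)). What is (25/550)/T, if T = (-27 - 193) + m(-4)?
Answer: -1/4818 ≈ -0.00020756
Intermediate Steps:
m(d) = -3 - d (m(d) = -3 + d*(-1) = -3 - d)
T = -219 (T = (-27 - 193) + (-3 - 1*(-4)) = -220 + (-3 + 4) = -220 + 1 = -219)
(25/550)/T = (25/550)/(-219) = (25*(1/550))*(-1/219) = (1/22)*(-1/219) = -1/4818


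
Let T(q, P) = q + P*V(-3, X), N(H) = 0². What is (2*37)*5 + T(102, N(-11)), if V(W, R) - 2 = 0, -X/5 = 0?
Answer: 472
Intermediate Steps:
X = 0 (X = -5*0 = 0)
V(W, R) = 2 (V(W, R) = 2 + 0 = 2)
N(H) = 0
T(q, P) = q + 2*P (T(q, P) = q + P*2 = q + 2*P)
(2*37)*5 + T(102, N(-11)) = (2*37)*5 + (102 + 2*0) = 74*5 + (102 + 0) = 370 + 102 = 472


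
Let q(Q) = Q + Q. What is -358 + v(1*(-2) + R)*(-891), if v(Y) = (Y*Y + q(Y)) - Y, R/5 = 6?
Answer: -723850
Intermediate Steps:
q(Q) = 2*Q
R = 30 (R = 5*6 = 30)
v(Y) = Y + Y² (v(Y) = (Y*Y + 2*Y) - Y = (Y² + 2*Y) - Y = Y + Y²)
-358 + v(1*(-2) + R)*(-891) = -358 + ((1*(-2) + 30)*(1 + (1*(-2) + 30)))*(-891) = -358 + ((-2 + 30)*(1 + (-2 + 30)))*(-891) = -358 + (28*(1 + 28))*(-891) = -358 + (28*29)*(-891) = -358 + 812*(-891) = -358 - 723492 = -723850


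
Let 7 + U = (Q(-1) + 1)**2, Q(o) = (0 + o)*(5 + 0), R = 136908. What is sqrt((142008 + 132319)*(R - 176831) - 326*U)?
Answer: I*sqrt(10951959755) ≈ 1.0465e+5*I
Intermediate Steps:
Q(o) = 5*o (Q(o) = o*5 = 5*o)
U = 9 (U = -7 + (5*(-1) + 1)**2 = -7 + (-5 + 1)**2 = -7 + (-4)**2 = -7 + 16 = 9)
sqrt((142008 + 132319)*(R - 176831) - 326*U) = sqrt((142008 + 132319)*(136908 - 176831) - 326*9) = sqrt(274327*(-39923) - 2934) = sqrt(-10951956821 - 2934) = sqrt(-10951959755) = I*sqrt(10951959755)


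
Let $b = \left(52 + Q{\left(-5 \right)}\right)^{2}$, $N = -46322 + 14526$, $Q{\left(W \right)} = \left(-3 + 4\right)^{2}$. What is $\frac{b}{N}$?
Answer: $- \frac{2809}{31796} \approx -0.088344$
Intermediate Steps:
$Q{\left(W \right)} = 1$ ($Q{\left(W \right)} = 1^{2} = 1$)
$N = -31796$
$b = 2809$ ($b = \left(52 + 1\right)^{2} = 53^{2} = 2809$)
$\frac{b}{N} = \frac{2809}{-31796} = 2809 \left(- \frac{1}{31796}\right) = - \frac{2809}{31796}$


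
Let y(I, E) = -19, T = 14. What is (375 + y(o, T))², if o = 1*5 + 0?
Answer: 126736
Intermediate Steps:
o = 5 (o = 5 + 0 = 5)
(375 + y(o, T))² = (375 - 19)² = 356² = 126736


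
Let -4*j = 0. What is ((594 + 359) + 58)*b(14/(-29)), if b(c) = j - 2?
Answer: -2022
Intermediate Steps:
j = 0 (j = -¼*0 = 0)
b(c) = -2 (b(c) = 0 - 2 = -2)
((594 + 359) + 58)*b(14/(-29)) = ((594 + 359) + 58)*(-2) = (953 + 58)*(-2) = 1011*(-2) = -2022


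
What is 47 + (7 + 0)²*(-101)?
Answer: -4902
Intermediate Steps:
47 + (7 + 0)²*(-101) = 47 + 7²*(-101) = 47 + 49*(-101) = 47 - 4949 = -4902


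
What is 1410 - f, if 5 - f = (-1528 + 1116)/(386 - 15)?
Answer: 520843/371 ≈ 1403.9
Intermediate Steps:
f = 2267/371 (f = 5 - (-1528 + 1116)/(386 - 15) = 5 - (-412)/371 = 5 - 1*(-412/371) = 5 + 412/371 = 2267/371 ≈ 6.1105)
1410 - f = 1410 - 1*2267/371 = 1410 - 2267/371 = 520843/371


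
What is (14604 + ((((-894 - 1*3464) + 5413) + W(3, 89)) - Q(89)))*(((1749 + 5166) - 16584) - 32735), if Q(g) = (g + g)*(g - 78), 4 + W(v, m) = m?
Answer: -584581544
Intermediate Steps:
W(v, m) = -4 + m
Q(g) = 2*g*(-78 + g) (Q(g) = (2*g)*(-78 + g) = 2*g*(-78 + g))
(14604 + ((((-894 - 1*3464) + 5413) + W(3, 89)) - Q(89)))*(((1749 + 5166) - 16584) - 32735) = (14604 + ((((-894 - 1*3464) + 5413) + (-4 + 89)) - 2*89*(-78 + 89)))*(((1749 + 5166) - 16584) - 32735) = (14604 + ((((-894 - 3464) + 5413) + 85) - 2*89*11))*((6915 - 16584) - 32735) = (14604 + (((-4358 + 5413) + 85) - 1*1958))*(-9669 - 32735) = (14604 + ((1055 + 85) - 1958))*(-42404) = (14604 + (1140 - 1958))*(-42404) = (14604 - 818)*(-42404) = 13786*(-42404) = -584581544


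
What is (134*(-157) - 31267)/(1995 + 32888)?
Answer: -52305/34883 ≈ -1.4994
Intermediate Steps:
(134*(-157) - 31267)/(1995 + 32888) = (-21038 - 31267)/34883 = -52305*1/34883 = -52305/34883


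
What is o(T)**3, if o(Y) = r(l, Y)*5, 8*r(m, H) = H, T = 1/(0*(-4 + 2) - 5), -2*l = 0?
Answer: -1/512 ≈ -0.0019531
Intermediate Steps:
l = 0 (l = -1/2*0 = 0)
T = -1/5 (T = 1/(0*(-2) - 5) = 1/(0 - 5) = 1/(-5) = -1/5 ≈ -0.20000)
r(m, H) = H/8
o(Y) = 5*Y/8 (o(Y) = (Y/8)*5 = 5*Y/8)
o(T)**3 = ((5/8)*(-1/5))**3 = (-1/8)**3 = -1/512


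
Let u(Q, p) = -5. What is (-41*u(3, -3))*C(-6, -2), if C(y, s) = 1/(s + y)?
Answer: -205/8 ≈ -25.625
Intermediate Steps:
(-41*u(3, -3))*C(-6, -2) = (-41*(-5))/(-2 - 6) = 205/(-8) = 205*(-1/8) = -205/8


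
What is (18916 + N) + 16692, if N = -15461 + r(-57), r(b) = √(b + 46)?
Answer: 20147 + I*√11 ≈ 20147.0 + 3.3166*I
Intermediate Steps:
r(b) = √(46 + b)
N = -15461 + I*√11 (N = -15461 + √(46 - 57) = -15461 + √(-11) = -15461 + I*√11 ≈ -15461.0 + 3.3166*I)
(18916 + N) + 16692 = (18916 + (-15461 + I*√11)) + 16692 = (3455 + I*√11) + 16692 = 20147 + I*√11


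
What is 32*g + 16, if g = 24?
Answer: 784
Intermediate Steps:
32*g + 16 = 32*24 + 16 = 768 + 16 = 784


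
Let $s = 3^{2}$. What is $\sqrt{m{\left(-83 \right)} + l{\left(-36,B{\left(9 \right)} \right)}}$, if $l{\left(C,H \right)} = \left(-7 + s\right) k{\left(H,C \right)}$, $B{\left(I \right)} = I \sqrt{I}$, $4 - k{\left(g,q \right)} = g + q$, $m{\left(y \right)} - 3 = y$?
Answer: $3 i \sqrt{6} \approx 7.3485 i$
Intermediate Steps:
$m{\left(y \right)} = 3 + y$
$k{\left(g,q \right)} = 4 - g - q$ ($k{\left(g,q \right)} = 4 - \left(g + q\right) = 4 - g - q$)
$B{\left(I \right)} = I^{\frac{3}{2}}$
$s = 9$
$l{\left(C,H \right)} = 8 - 2 C - 2 H$ ($l{\left(C,H \right)} = \left(-7 + 9\right) \left(4 - H - C\right) = 2 \left(4 - C - H\right) = 8 - 2 C - 2 H$)
$\sqrt{m{\left(-83 \right)} + l{\left(-36,B{\left(9 \right)} \right)}} = \sqrt{\left(3 - 83\right) - \left(-80 + 54\right)} = \sqrt{-80 + \left(8 + 72 - 54\right)} = \sqrt{-80 + 26} = \sqrt{-54} = 3 i \sqrt{6}$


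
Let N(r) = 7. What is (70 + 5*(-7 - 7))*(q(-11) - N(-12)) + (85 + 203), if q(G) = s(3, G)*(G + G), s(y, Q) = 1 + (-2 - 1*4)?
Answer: 288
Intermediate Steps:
s(y, Q) = -5 (s(y, Q) = 1 + (-2 - 4) = 1 - 6 = -5)
q(G) = -10*G (q(G) = -5*(G + G) = -10*G)
(70 + 5*(-7 - 7))*(q(-11) - N(-12)) + (85 + 203) = (70 + 5*(-7 - 7))*(-10*(-11) - 1*7) + (85 + 203) = (70 + 5*(-14))*(110 - 7) + 288 = (70 - 70)*103 + 288 = 0*103 + 288 = 0 + 288 = 288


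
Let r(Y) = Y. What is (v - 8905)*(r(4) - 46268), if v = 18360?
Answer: -437426120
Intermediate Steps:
(v - 8905)*(r(4) - 46268) = (18360 - 8905)*(4 - 46268) = 9455*(-46264) = -437426120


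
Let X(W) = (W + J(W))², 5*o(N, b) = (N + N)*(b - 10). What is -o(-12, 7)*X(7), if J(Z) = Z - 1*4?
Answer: -1440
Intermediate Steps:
J(Z) = -4 + Z (J(Z) = Z - 4 = -4 + Z)
o(N, b) = 2*N*(-10 + b)/5 (o(N, b) = ((N + N)*(b - 10))/5 = ((2*N)*(-10 + b))/5 = (2*N*(-10 + b))/5 = 2*N*(-10 + b)/5)
X(W) = (-4 + 2*W)² (X(W) = (W + (-4 + W))² = (-4 + 2*W)²)
-o(-12, 7)*X(7) = -(⅖)*(-12)*(-10 + 7)*4*(-2 + 7)² = -(⅖)*(-12)*(-3)*4*5² = -72*4*25/5 = -72*100/5 = -1*1440 = -1440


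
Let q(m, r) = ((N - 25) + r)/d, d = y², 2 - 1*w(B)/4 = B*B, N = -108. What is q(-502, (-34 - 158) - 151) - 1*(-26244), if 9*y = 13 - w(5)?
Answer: 4592088/175 ≈ 26241.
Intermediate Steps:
w(B) = 8 - 4*B² (w(B) = 8 - 4*B*B = 8 - 4*B²)
y = 35/3 (y = (13 - (8 - 4*5²))/9 = (13 - (8 - 4*25))/9 = (13 - (8 - 100))/9 = (13 - 1*(-92))/9 = (13 + 92)/9 = (⅑)*105 = 35/3 ≈ 11.667)
d = 1225/9 (d = (35/3)² = 1225/9 ≈ 136.11)
q(m, r) = -171/175 + 9*r/1225 (q(m, r) = ((-108 - 25) + r)/(1225/9) = (-133 + r)*(9/1225) = -171/175 + 9*r/1225)
q(-502, (-34 - 158) - 151) - 1*(-26244) = (-171/175 + 9*((-34 - 158) - 151)/1225) - 1*(-26244) = (-171/175 + 9*(-192 - 151)/1225) + 26244 = (-171/175 + (9/1225)*(-343)) + 26244 = (-171/175 - 63/25) + 26244 = -612/175 + 26244 = 4592088/175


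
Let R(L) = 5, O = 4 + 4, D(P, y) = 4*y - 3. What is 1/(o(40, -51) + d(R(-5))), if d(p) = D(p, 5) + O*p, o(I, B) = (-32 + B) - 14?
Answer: -1/40 ≈ -0.025000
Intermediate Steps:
D(P, y) = -3 + 4*y
O = 8
o(I, B) = -46 + B
d(p) = 17 + 8*p (d(p) = (-3 + 4*5) + 8*p = (-3 + 20) + 8*p = 17 + 8*p)
1/(o(40, -51) + d(R(-5))) = 1/((-46 - 51) + (17 + 8*5)) = 1/(-97 + (17 + 40)) = 1/(-97 + 57) = 1/(-40) = -1/40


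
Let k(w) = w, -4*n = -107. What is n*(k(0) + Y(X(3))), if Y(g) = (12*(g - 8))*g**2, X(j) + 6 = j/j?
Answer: -104325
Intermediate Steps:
n = 107/4 (n = -1/4*(-107) = 107/4 ≈ 26.750)
X(j) = -5 (X(j) = -6 + j/j = -6 + 1 = -5)
Y(g) = g**2*(-96 + 12*g) (Y(g) = (12*(-8 + g))*g**2 = (-96 + 12*g)*g**2 = g**2*(-96 + 12*g))
n*(k(0) + Y(X(3))) = 107*(0 + 12*(-5)**2*(-8 - 5))/4 = 107*(0 + 12*25*(-13))/4 = 107*(0 - 3900)/4 = (107/4)*(-3900) = -104325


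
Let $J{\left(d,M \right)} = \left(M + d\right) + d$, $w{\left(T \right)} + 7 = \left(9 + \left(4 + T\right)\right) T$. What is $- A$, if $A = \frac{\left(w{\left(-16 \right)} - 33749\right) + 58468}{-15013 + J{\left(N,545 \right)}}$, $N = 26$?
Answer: $\frac{3095}{1802} \approx 1.7175$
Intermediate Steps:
$w{\left(T \right)} = -7 + T \left(13 + T\right)$ ($w{\left(T \right)} = -7 + \left(9 + \left(4 + T\right)\right) T = -7 + \left(13 + T\right) T = -7 + T \left(13 + T\right)$)
$J{\left(d,M \right)} = M + 2 d$
$A = - \frac{3095}{1802}$ ($A = \frac{\left(\left(-7 + \left(-16\right)^{2} + 13 \left(-16\right)\right) - 33749\right) + 58468}{-15013 + \left(545 + 2 \cdot 26\right)} = \frac{\left(\left(-7 + 256 - 208\right) - 33749\right) + 58468}{-15013 + \left(545 + 52\right)} = \frac{\left(41 - 33749\right) + 58468}{-15013 + 597} = \frac{-33708 + 58468}{-14416} = 24760 \left(- \frac{1}{14416}\right) = - \frac{3095}{1802} \approx -1.7175$)
$- A = \left(-1\right) \left(- \frac{3095}{1802}\right) = \frac{3095}{1802}$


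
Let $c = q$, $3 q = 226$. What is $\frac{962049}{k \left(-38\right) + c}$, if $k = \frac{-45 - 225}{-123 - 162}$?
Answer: $\frac{2886147}{118} \approx 24459.0$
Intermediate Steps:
$q = \frac{226}{3}$ ($q = \frac{1}{3} \cdot 226 = \frac{226}{3} \approx 75.333$)
$c = \frac{226}{3} \approx 75.333$
$k = \frac{18}{19}$ ($k = - \frac{270}{-285} = \left(-270\right) \left(- \frac{1}{285}\right) = \frac{18}{19} \approx 0.94737$)
$\frac{962049}{k \left(-38\right) + c} = \frac{962049}{\frac{18}{19} \left(-38\right) + \frac{226}{3}} = \frac{962049}{-36 + \frac{226}{3}} = \frac{962049}{\frac{118}{3}} = 962049 \cdot \frac{3}{118} = \frac{2886147}{118}$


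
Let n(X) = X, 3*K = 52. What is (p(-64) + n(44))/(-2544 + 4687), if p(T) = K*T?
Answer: -3196/6429 ≈ -0.49712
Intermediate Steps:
K = 52/3 (K = (⅓)*52 = 52/3 ≈ 17.333)
p(T) = 52*T/3
(p(-64) + n(44))/(-2544 + 4687) = ((52/3)*(-64) + 44)/(-2544 + 4687) = (-3328/3 + 44)/2143 = -3196/3*1/2143 = -3196/6429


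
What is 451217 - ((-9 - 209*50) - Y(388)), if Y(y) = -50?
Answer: 461626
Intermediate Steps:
451217 - ((-9 - 209*50) - Y(388)) = 451217 - ((-9 - 209*50) - 1*(-50)) = 451217 - ((-9 - 10450) + 50) = 451217 - (-10459 + 50) = 451217 - 1*(-10409) = 451217 + 10409 = 461626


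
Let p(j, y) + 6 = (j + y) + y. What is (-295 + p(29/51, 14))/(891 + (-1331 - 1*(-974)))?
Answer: -6947/13617 ≈ -0.51017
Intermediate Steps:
p(j, y) = -6 + j + 2*y (p(j, y) = -6 + ((j + y) + y) = -6 + (j + 2*y) = -6 + j + 2*y)
(-295 + p(29/51, 14))/(891 + (-1331 - 1*(-974))) = (-295 + (-6 + 29/51 + 2*14))/(891 + (-1331 - 1*(-974))) = (-295 + (-6 + 29*(1/51) + 28))/(891 + (-1331 + 974)) = (-295 + (-6 + 29/51 + 28))/(891 - 357) = (-295 + 1151/51)/534 = -13894/51*1/534 = -6947/13617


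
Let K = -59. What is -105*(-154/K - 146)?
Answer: 888300/59 ≈ 15056.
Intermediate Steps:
-105*(-154/K - 146) = -105*(-154/(-59) - 146) = -105*(-154*(-1/59) - 146) = -105*(154/59 - 146) = -105*(-8460/59) = 888300/59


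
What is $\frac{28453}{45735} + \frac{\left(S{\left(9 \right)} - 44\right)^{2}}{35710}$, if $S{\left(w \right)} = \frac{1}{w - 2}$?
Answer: $\frac{10819450577}{16005329130} \approx 0.67599$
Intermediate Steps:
$S{\left(w \right)} = \frac{1}{-2 + w}$
$\frac{28453}{45735} + \frac{\left(S{\left(9 \right)} - 44\right)^{2}}{35710} = \frac{28453}{45735} + \frac{\left(\frac{1}{-2 + 9} - 44\right)^{2}}{35710} = 28453 \cdot \frac{1}{45735} + \left(\frac{1}{7} - 44\right)^{2} \cdot \frac{1}{35710} = \frac{28453}{45735} + \left(\frac{1}{7} - 44\right)^{2} \cdot \frac{1}{35710} = \frac{28453}{45735} + \left(- \frac{307}{7}\right)^{2} \cdot \frac{1}{35710} = \frac{28453}{45735} + \frac{94249}{49} \cdot \frac{1}{35710} = \frac{28453}{45735} + \frac{94249}{1749790} = \frac{10819450577}{16005329130}$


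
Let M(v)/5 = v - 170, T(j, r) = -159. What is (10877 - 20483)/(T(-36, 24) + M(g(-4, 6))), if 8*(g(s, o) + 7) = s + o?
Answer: 38424/4171 ≈ 9.2122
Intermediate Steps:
g(s, o) = -7 + o/8 + s/8 (g(s, o) = -7 + (s + o)/8 = -7 + (o + s)/8 = -7 + (o/8 + s/8) = -7 + o/8 + s/8)
M(v) = -850 + 5*v (M(v) = 5*(v - 170) = 5*(-170 + v) = -850 + 5*v)
(10877 - 20483)/(T(-36, 24) + M(g(-4, 6))) = (10877 - 20483)/(-159 + (-850 + 5*(-7 + (1/8)*6 + (1/8)*(-4)))) = -9606/(-159 + (-850 + 5*(-7 + 3/4 - 1/2))) = -9606/(-159 + (-850 + 5*(-27/4))) = -9606/(-159 + (-850 - 135/4)) = -9606/(-159 - 3535/4) = -9606/(-4171/4) = -9606*(-4/4171) = 38424/4171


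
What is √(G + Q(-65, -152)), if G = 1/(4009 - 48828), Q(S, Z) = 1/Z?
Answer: I*√76591099462/3406244 ≈ 0.081248*I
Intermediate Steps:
G = -1/44819 (G = 1/(-44819) = -1/44819 ≈ -2.2312e-5)
√(G + Q(-65, -152)) = √(-1/44819 + 1/(-152)) = √(-1/44819 - 1/152) = √(-44971/6812488) = I*√76591099462/3406244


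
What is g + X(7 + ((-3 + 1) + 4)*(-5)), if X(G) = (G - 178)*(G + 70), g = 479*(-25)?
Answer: -24102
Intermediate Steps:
g = -11975
X(G) = (-178 + G)*(70 + G)
g + X(7 + ((-3 + 1) + 4)*(-5)) = -11975 + (-12460 + (7 + ((-3 + 1) + 4)*(-5))**2 - 108*(7 + ((-3 + 1) + 4)*(-5))) = -11975 + (-12460 + (7 + (-2 + 4)*(-5))**2 - 108*(7 + (-2 + 4)*(-5))) = -11975 + (-12460 + (7 + 2*(-5))**2 - 108*(7 + 2*(-5))) = -11975 + (-12460 + (7 - 10)**2 - 108*(7 - 10)) = -11975 + (-12460 + (-3)**2 - 108*(-3)) = -11975 + (-12460 + 9 + 324) = -11975 - 12127 = -24102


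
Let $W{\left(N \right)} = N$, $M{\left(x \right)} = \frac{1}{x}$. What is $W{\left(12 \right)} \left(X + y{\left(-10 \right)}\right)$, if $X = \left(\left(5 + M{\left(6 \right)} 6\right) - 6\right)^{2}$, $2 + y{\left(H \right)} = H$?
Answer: $-144$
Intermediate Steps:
$y{\left(H \right)} = -2 + H$
$X = 0$ ($X = \left(\left(5 + \frac{1}{6} \cdot 6\right) - 6\right)^{2} = \left(\left(5 + 1\right) - 6\right)^{2} = \left(6 - 6\right)^{2} = 0^{2} = 0$)
$W{\left(12 \right)} \left(X + y{\left(-10 \right)}\right) = 12 \left(0 - 12\right) = 12 \left(-12\right) = -144$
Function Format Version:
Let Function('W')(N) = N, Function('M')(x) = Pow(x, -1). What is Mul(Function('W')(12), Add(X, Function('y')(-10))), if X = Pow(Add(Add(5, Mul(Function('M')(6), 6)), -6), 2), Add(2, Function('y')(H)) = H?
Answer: -144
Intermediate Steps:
Function('y')(H) = Add(-2, H)
X = 0 (X = Pow(Add(Add(5, Mul(Pow(6, -1), 6)), -6), 2) = Pow(Add(Add(5, Mul(Rational(1, 6), 6)), -6), 2) = Pow(Add(Add(5, 1), -6), 2) = Pow(Add(6, -6), 2) = Pow(0, 2) = 0)
Mul(Function('W')(12), Add(X, Function('y')(-10))) = Mul(12, Add(0, Add(-2, -10))) = Mul(12, Add(0, -12)) = Mul(12, -12) = -144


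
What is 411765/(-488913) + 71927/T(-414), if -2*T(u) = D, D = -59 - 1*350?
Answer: 23387892939/66655139 ≈ 350.88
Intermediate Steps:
D = -409 (D = -59 - 350 = -409)
T(u) = 409/2 (T(u) = -½*(-409) = 409/2)
411765/(-488913) + 71927/T(-414) = 411765/(-488913) + 71927/(409/2) = 411765*(-1/488913) + 71927*(2/409) = -137255/162971 + 143854/409 = 23387892939/66655139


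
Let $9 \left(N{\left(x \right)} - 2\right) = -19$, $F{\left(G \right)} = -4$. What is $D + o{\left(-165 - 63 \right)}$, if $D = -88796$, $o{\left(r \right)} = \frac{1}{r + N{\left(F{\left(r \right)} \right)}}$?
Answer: $- \frac{182298197}{2053} \approx -88796.0$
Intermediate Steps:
$N{\left(x \right)} = - \frac{1}{9}$ ($N{\left(x \right)} = 2 + \frac{1}{9} \left(-19\right) = 2 - \frac{19}{9} = - \frac{1}{9}$)
$o{\left(r \right)} = \frac{1}{- \frac{1}{9} + r}$ ($o{\left(r \right)} = \frac{1}{r - \frac{1}{9}} = \frac{1}{- \frac{1}{9} + r}$)
$D + o{\left(-165 - 63 \right)} = -88796 + \frac{9}{-1 + 9 \left(-165 - 63\right)} = -88796 + \frac{9}{-1 + 9 \left(-228\right)} = -88796 + \frac{9}{-1 - 2052} = -88796 + \frac{9}{-2053} = -88796 + 9 \left(- \frac{1}{2053}\right) = -88796 - \frac{9}{2053} = - \frac{182298197}{2053}$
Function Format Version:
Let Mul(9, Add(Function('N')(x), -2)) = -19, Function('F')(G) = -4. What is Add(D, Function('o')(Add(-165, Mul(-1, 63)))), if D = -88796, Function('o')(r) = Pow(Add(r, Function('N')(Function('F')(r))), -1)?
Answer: Rational(-182298197, 2053) ≈ -88796.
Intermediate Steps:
Function('N')(x) = Rational(-1, 9) (Function('N')(x) = Add(2, Mul(Rational(1, 9), -19)) = Add(2, Rational(-19, 9)) = Rational(-1, 9))
Function('o')(r) = Pow(Add(Rational(-1, 9), r), -1) (Function('o')(r) = Pow(Add(r, Rational(-1, 9)), -1) = Pow(Add(Rational(-1, 9), r), -1))
Add(D, Function('o')(Add(-165, Mul(-1, 63)))) = Add(-88796, Mul(9, Pow(Add(-1, Mul(9, Add(-165, Mul(-1, 63)))), -1))) = Add(-88796, Mul(9, Pow(Add(-1, Mul(9, Add(-165, -63))), -1))) = Add(-88796, Mul(9, Pow(Add(-1, Mul(9, -228)), -1))) = Add(-88796, Mul(9, Pow(Add(-1, -2052), -1))) = Add(-88796, Mul(9, Pow(-2053, -1))) = Add(-88796, Mul(9, Rational(-1, 2053))) = Add(-88796, Rational(-9, 2053)) = Rational(-182298197, 2053)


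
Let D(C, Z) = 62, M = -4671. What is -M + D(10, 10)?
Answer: 4733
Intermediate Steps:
-M + D(10, 10) = -1*(-4671) + 62 = 4671 + 62 = 4733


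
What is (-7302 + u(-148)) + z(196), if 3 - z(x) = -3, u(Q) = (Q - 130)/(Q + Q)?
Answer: -1079669/148 ≈ -7295.1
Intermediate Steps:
u(Q) = (-130 + Q)/(2*Q) (u(Q) = (-130 + Q)/((2*Q)) = (-130 + Q)*(1/(2*Q)) = (-130 + Q)/(2*Q))
z(x) = 6 (z(x) = 3 - 1*(-3) = 3 + 3 = 6)
(-7302 + u(-148)) + z(196) = (-7302 + (1/2)*(-130 - 148)/(-148)) + 6 = (-7302 + (1/2)*(-1/148)*(-278)) + 6 = (-7302 + 139/148) + 6 = -1080557/148 + 6 = -1079669/148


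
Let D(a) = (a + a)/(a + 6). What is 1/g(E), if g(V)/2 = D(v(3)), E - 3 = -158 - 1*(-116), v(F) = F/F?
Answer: 7/4 ≈ 1.7500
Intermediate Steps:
v(F) = 1
E = -39 (E = 3 + (-158 - 1*(-116)) = 3 + (-158 + 116) = 3 - 42 = -39)
D(a) = 2*a/(6 + a) (D(a) = (2*a)/(6 + a) = 2*a/(6 + a))
g(V) = 4/7 (g(V) = 2*(2*1/(6 + 1)) = 2*(2*1/7) = 2*(2*1*(1/7)) = 2*(2/7) = 4/7)
1/g(E) = 1/(4/7) = 7/4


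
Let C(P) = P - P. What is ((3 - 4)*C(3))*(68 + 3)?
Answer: 0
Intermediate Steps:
C(P) = 0
((3 - 4)*C(3))*(68 + 3) = ((3 - 4)*0)*(68 + 3) = -1*0*71 = 0*71 = 0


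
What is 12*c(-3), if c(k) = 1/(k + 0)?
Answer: -4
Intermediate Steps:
c(k) = 1/k
12*c(-3) = 12/(-3) = 12*(-1/3) = -4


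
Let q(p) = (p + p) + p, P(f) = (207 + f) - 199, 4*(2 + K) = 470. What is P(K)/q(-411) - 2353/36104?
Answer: -7360093/44516232 ≈ -0.16533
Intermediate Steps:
K = 231/2 (K = -2 + (¼)*470 = -2 + 235/2 = 231/2 ≈ 115.50)
P(f) = 8 + f
q(p) = 3*p (q(p) = 2*p + p = 3*p)
P(K)/q(-411) - 2353/36104 = (8 + 231/2)/((3*(-411))) - 2353/36104 = (247/2)/(-1233) - 2353*1/36104 = (247/2)*(-1/1233) - 2353/36104 = -247/2466 - 2353/36104 = -7360093/44516232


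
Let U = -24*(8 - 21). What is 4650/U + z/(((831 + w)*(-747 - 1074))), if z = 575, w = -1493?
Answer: 467146975/31343052 ≈ 14.904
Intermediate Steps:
U = 312 (U = -24*(-13) = 312)
4650/U + z/(((831 + w)*(-747 - 1074))) = 4650/312 + 575/(((831 - 1493)*(-747 - 1074))) = 4650*(1/312) + 575/((-662*(-1821))) = 775/52 + 575/1205502 = 467146975/31343052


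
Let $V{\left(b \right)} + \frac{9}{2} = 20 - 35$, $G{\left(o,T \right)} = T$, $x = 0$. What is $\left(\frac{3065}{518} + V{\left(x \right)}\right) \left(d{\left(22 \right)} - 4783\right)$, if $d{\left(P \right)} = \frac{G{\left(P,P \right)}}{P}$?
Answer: $\frac{16823076}{259} \approx 64954.0$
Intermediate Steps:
$V{\left(b \right)} = - \frac{39}{2}$ ($V{\left(b \right)} = - \frac{9}{2} + \left(20 - 35\right) = - \frac{9}{2} - 15 = - \frac{39}{2}$)
$d{\left(P \right)} = 1$ ($d{\left(P \right)} = \frac{P}{P} = 1$)
$\left(\frac{3065}{518} + V{\left(x \right)}\right) \left(d{\left(22 \right)} - 4783\right) = \left(\frac{3065}{518} - \frac{39}{2}\right) \left(1 - 4783\right) = \left(3065 \cdot \frac{1}{518} - \frac{39}{2}\right) \left(-4782\right) = \left(\frac{3065}{518} - \frac{39}{2}\right) \left(-4782\right) = \left(- \frac{3518}{259}\right) \left(-4782\right) = \frac{16823076}{259}$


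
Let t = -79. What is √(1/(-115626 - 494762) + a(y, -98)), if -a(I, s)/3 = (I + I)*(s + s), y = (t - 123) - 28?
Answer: I*√25193420783137877/305194 ≈ 520.08*I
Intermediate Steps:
y = -230 (y = (-79 - 123) - 28 = -202 - 28 = -230)
a(I, s) = -12*I*s (a(I, s) = -3*(I + I)*(s + s) = -3*2*I*2*s = -12*I*s)
√(1/(-115626 - 494762) + a(y, -98)) = √(1/(-115626 - 494762) - 12*(-230)*(-98)) = √(1/(-610388) - 270480) = √(-1/610388 - 270480) = √(-165097746241/610388) = I*√25193420783137877/305194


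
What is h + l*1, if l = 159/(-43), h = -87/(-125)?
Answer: -16134/5375 ≈ -3.0017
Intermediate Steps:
h = 87/125 (h = -87*(-1/125) = 87/125 ≈ 0.69600)
l = -159/43 (l = 159*(-1/43) = -159/43 ≈ -3.6977)
h + l*1 = 87/125 - 159/43*1 = 87/125 - 159/43 = -16134/5375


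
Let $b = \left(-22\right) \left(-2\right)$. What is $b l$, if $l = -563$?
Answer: $-24772$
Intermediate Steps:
$b = 44$
$b l = 44 \left(-563\right) = -24772$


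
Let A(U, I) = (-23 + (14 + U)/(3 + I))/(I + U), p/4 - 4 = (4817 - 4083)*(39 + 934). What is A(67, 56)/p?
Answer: -29/471167982 ≈ -6.1549e-8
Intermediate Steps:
p = 2856744 (p = 16 + 4*((4817 - 4083)*(39 + 934)) = 16 + 4*(734*973) = 16 + 4*714182 = 16 + 2856728 = 2856744)
A(U, I) = (-23 + (14 + U)/(3 + I))/(I + U)
A(67, 56)/p = ((-55 + 67 - 23*56)/(56² + 3*56 + 3*67 + 56*67))/2856744 = ((-55 + 67 - 1288)/(3136 + 168 + 201 + 3752))*(1/2856744) = (-1276/7257)*(1/2856744) = ((1/7257)*(-1276))*(1/2856744) = -1276/7257*1/2856744 = -29/471167982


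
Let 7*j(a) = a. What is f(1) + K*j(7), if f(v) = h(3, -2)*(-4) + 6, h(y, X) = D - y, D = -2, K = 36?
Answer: 62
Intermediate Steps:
j(a) = a/7
h(y, X) = -2 - y
f(v) = 26 (f(v) = (-2 - 1*3)*(-4) + 6 = (-2 - 3)*(-4) + 6 = -5*(-4) + 6 = 20 + 6 = 26)
f(1) + K*j(7) = 26 + 36*((⅐)*7) = 26 + 36*1 = 26 + 36 = 62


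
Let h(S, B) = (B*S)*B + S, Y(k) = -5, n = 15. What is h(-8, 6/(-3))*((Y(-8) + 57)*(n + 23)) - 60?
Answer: -79100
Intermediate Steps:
h(S, B) = S + S*B² (h(S, B) = S*B² + S = S + S*B²)
h(-8, 6/(-3))*((Y(-8) + 57)*(n + 23)) - 60 = (-8*(1 + (6/(-3))²))*((-5 + 57)*(15 + 23)) - 60 = (-8*(1 + (6*(-⅓))²))*(52*38) - 60 = -8*(1 + (-2)²)*1976 - 60 = -8*(1 + 4)*1976 - 60 = -8*5*1976 - 60 = -40*1976 - 60 = -79040 - 60 = -79100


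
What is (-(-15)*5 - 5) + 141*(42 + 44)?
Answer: 12196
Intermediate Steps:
(-(-15)*5 - 5) + 141*(42 + 44) = (-5*(-15) - 5) + 141*86 = (75 - 5) + 12126 = 70 + 12126 = 12196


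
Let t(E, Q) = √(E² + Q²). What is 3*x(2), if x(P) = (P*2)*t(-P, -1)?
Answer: 12*√5 ≈ 26.833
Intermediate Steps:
x(P) = 2*P*√(1 + P²) (x(P) = (P*2)*√((-P)² + (-1)²) = (2*P)*√(P² + 1) = (2*P)*√(1 + P²) = 2*P*√(1 + P²))
3*x(2) = 3*(2*2*√(1 + 2²)) = 3*(2*2*√(1 + 4)) = 3*(2*2*√5) = 3*(4*√5) = 12*√5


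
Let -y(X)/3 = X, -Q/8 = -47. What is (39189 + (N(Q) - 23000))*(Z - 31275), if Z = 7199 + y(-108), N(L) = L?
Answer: -393451880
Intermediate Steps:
Q = 376 (Q = -8*(-47) = 376)
y(X) = -3*X
Z = 7523 (Z = 7199 - 3*(-108) = 7199 + 324 = 7523)
(39189 + (N(Q) - 23000))*(Z - 31275) = (39189 + (376 - 23000))*(7523 - 31275) = (39189 - 22624)*(-23752) = 16565*(-23752) = -393451880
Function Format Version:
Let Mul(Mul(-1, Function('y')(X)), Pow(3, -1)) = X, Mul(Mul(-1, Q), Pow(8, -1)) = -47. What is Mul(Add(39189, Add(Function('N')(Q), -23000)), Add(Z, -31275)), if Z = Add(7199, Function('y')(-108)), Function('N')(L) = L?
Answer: -393451880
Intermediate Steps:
Q = 376 (Q = Mul(-8, -47) = 376)
Function('y')(X) = Mul(-3, X)
Z = 7523 (Z = Add(7199, Mul(-3, -108)) = Add(7199, 324) = 7523)
Mul(Add(39189, Add(Function('N')(Q), -23000)), Add(Z, -31275)) = Mul(Add(39189, Add(376, -23000)), Add(7523, -31275)) = Mul(Add(39189, -22624), -23752) = Mul(16565, -23752) = -393451880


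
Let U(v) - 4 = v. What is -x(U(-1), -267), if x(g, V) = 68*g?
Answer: -204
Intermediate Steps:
U(v) = 4 + v
-x(U(-1), -267) = -68*(4 - 1) = -68*3 = -1*204 = -204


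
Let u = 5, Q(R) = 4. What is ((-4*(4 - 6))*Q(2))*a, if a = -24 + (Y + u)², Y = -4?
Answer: -736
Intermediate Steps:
a = -23 (a = -24 + (-4 + 5)² = -24 + 1² = -24 + 1 = -23)
((-4*(4 - 6))*Q(2))*a = (-4*(4 - 6)*4)*(-23) = (-4*(-2)*4)*(-23) = (8*4)*(-23) = 32*(-23) = -736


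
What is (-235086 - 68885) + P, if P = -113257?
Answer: -417228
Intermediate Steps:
(-235086 - 68885) + P = (-235086 - 68885) - 113257 = -303971 - 113257 = -417228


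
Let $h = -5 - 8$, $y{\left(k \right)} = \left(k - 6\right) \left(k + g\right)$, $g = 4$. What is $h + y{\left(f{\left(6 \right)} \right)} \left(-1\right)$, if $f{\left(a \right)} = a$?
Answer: $-13$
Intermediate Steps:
$y{\left(k \right)} = \left(-6 + k\right) \left(4 + k\right)$ ($y{\left(k \right)} = \left(k - 6\right) \left(k + 4\right) = \left(-6 + k\right) \left(4 + k\right)$)
$h = -13$ ($h = -5 - 8 = -13$)
$h + y{\left(f{\left(6 \right)} \right)} \left(-1\right) = -13 + \left(-24 + 6^{2} - 12\right) \left(-1\right) = -13 + \left(-24 + 36 - 12\right) \left(-1\right) = -13 + 0 \left(-1\right) = -13 + 0 = -13$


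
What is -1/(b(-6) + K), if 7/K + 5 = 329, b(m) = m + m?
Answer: 324/3881 ≈ 0.083484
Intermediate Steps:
b(m) = 2*m
K = 7/324 (K = 7/(-5 + 329) = 7/324 ≈ 0.021605)
-1/(b(-6) + K) = -1/(2*(-6) + 7/324) = -1/(-12 + 7/324) = -1/(-3881/324) = -1*(-324/3881) = 324/3881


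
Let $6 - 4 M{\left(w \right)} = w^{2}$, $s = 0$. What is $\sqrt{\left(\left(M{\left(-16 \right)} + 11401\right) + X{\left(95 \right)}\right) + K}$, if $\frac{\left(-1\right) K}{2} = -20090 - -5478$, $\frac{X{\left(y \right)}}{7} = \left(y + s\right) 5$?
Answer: $\frac{5 \sqrt{7022}}{2} \approx 209.49$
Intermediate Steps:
$M{\left(w \right)} = \frac{3}{2} - \frac{w^{2}}{4}$
$X{\left(y \right)} = 35 y$ ($X{\left(y \right)} = 7 \left(y + 0\right) 5 = 7 y 5 = 7 \cdot 5 y = 35 y$)
$K = 29224$ ($K = - 2 \left(-20090 - -5478\right) = - 2 \left(-20090 + 5478\right) = \left(-2\right) \left(-14612\right) = 29224$)
$\sqrt{\left(\left(M{\left(-16 \right)} + 11401\right) + X{\left(95 \right)}\right) + K} = \sqrt{\left(\left(\left(\frac{3}{2} - \frac{\left(-16\right)^{2}}{4}\right) + 11401\right) + 35 \cdot 95\right) + 29224} = \sqrt{\left(\left(\left(\frac{3}{2} - 64\right) + 11401\right) + 3325\right) + 29224} = \sqrt{\left(\left(- \frac{125}{2} + 11401\right) + 3325\right) + 29224} = \sqrt{\left(\frac{22677}{2} + 3325\right) + 29224} = \sqrt{\frac{29327}{2} + 29224} = \sqrt{\frac{87775}{2}} = \frac{5 \sqrt{7022}}{2}$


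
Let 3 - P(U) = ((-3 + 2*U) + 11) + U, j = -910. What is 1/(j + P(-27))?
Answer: -1/834 ≈ -0.0011990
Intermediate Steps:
P(U) = -5 - 3*U (P(U) = 3 - (((-3 + 2*U) + 11) + U) = 3 - ((8 + 2*U) + U) = 3 - (8 + 3*U) = 3 + (-8 - 3*U) = -5 - 3*U)
1/(j + P(-27)) = 1/(-910 + (-5 - 3*(-27))) = 1/(-910 + (-5 + 81)) = 1/(-910 + 76) = 1/(-834) = -1/834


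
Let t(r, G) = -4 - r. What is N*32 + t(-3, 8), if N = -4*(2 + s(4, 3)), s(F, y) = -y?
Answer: 127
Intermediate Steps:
N = 4 (N = -4*(2 - 1*3) = -4*(2 - 3) = -4*(-1) = 4)
N*32 + t(-3, 8) = 4*32 + (-4 - 1*(-3)) = 128 + (-4 + 3) = 128 - 1 = 127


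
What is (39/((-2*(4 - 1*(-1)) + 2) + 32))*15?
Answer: 195/8 ≈ 24.375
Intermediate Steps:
(39/((-2*(4 - 1*(-1)) + 2) + 32))*15 = (39/((-2*(4 + 1) + 2) + 32))*15 = (39/((-2*5 + 2) + 32))*15 = (39/((-10 + 2) + 32))*15 = (39/(-8 + 32))*15 = (39/24)*15 = (39*(1/24))*15 = (13/8)*15 = 195/8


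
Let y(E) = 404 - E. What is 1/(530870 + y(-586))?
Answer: 1/531860 ≈ 1.8802e-6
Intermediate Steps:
1/(530870 + y(-586)) = 1/(530870 + (404 - 1*(-586))) = 1/(530870 + (404 + 586)) = 1/(530870 + 990) = 1/531860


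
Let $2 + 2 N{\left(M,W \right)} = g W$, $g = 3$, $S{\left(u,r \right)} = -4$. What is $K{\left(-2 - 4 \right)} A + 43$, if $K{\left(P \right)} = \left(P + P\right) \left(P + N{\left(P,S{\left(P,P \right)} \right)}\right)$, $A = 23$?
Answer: $3631$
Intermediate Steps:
$N{\left(M,W \right)} = -1 + \frac{3 W}{2}$
$K{\left(P \right)} = 2 P \left(-7 + P\right)$ ($K{\left(P \right)} = \left(P + P\right) \left(P + \left(-1 + \frac{3}{2} \left(-4\right)\right)\right) = 2 P \left(P - 7\right) = 2 P \left(-7 + P\right)$)
$K{\left(-2 - 4 \right)} A + 43 = 2 \left(-2 - 4\right) \left(-7 - 6\right) 23 + 43 = 2 \left(-6\right) \left(-7 - 6\right) 23 + 43 = 2 \left(-6\right) \left(-13\right) 23 + 43 = 156 \cdot 23 + 43 = 3588 + 43 = 3631$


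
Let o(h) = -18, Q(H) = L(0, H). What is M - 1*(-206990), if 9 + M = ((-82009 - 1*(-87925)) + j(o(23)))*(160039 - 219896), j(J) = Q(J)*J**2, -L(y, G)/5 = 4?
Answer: 33966329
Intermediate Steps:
L(y, G) = -20 (L(y, G) = -5*4 = -20)
Q(H) = -20
j(J) = -20*J**2
M = 33759339 (M = -9 + ((-82009 - 1*(-87925)) - 20*(-18)**2)*(160039 - 219896) = -9 + ((-82009 + 87925) - 20*324)*(-59857) = -9 + (5916 - 6480)*(-59857) = -9 - 564*(-59857) = -9 + 33759348 = 33759339)
M - 1*(-206990) = 33759339 - 1*(-206990) = 33759339 + 206990 = 33966329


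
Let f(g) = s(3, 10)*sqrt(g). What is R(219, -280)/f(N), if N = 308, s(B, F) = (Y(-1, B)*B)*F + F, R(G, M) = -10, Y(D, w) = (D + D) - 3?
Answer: sqrt(77)/2156 ≈ 0.0040700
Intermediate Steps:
Y(D, w) = -3 + 2*D (Y(D, w) = 2*D - 3 = -3 + 2*D)
s(B, F) = F - 5*B*F (s(B, F) = ((-3 + 2*(-1))*B)*F + F = ((-3 - 2)*B)*F + F = (-5*B)*F + F = -5*B*F + F = F - 5*B*F)
f(g) = -140*sqrt(g) (f(g) = (10*(1 - 5*3))*sqrt(g) = (10*(1 - 15))*sqrt(g) = (10*(-14))*sqrt(g) = -140*sqrt(g))
R(219, -280)/f(N) = -10*(-sqrt(77)/21560) = -(-1)*sqrt(77)/2156 = sqrt(77)/2156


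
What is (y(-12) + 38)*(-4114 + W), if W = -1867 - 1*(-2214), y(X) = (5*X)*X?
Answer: -2855386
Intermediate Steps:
y(X) = 5*X²
W = 347 (W = -1867 + 2214 = 347)
(y(-12) + 38)*(-4114 + W) = (5*(-12)² + 38)*(-4114 + 347) = (5*144 + 38)*(-3767) = (720 + 38)*(-3767) = 758*(-3767) = -2855386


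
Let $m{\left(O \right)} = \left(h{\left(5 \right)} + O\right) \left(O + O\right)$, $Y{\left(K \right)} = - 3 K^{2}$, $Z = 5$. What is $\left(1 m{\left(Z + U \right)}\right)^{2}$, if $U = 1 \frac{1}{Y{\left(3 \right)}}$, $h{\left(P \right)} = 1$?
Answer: $\frac{1861749904}{531441} \approx 3503.2$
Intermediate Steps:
$U = - \frac{1}{27}$ ($U = 1 \frac{1}{\left(-3\right) 3^{2}} = 1 \frac{1}{\left(-3\right) 9} = 1 \frac{1}{-27} = 1 \left(- \frac{1}{27}\right) = - \frac{1}{27} \approx -0.037037$)
$m{\left(O \right)} = 2 O \left(1 + O\right)$ ($m{\left(O \right)} = \left(1 + O\right) \left(O + O\right) = \left(1 + O\right) 2 O = 2 O \left(1 + O\right)$)
$\left(1 m{\left(Z + U \right)}\right)^{2} = \left(1 \cdot 2 \left(5 - \frac{1}{27}\right) \left(1 + \left(5 - \frac{1}{27}\right)\right)\right)^{2} = \left(1 \cdot 2 \cdot \frac{134}{27} \left(1 + \frac{134}{27}\right)\right)^{2} = \left(1 \cdot 2 \cdot \frac{134}{27} \cdot \frac{161}{27}\right)^{2} = \left(1 \cdot \frac{43148}{729}\right)^{2} = \left(\frac{43148}{729}\right)^{2} = \frac{1861749904}{531441}$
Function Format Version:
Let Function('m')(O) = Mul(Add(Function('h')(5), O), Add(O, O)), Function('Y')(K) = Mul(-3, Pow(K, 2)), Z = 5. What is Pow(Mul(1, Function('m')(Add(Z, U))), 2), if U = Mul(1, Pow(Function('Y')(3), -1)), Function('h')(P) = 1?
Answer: Rational(1861749904, 531441) ≈ 3503.2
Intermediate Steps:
U = Rational(-1, 27) (U = Mul(1, Pow(Mul(-3, Pow(3, 2)), -1)) = Mul(1, Pow(Mul(-3, 9), -1)) = Mul(1, Pow(-27, -1)) = Mul(1, Rational(-1, 27)) = Rational(-1, 27) ≈ -0.037037)
Function('m')(O) = Mul(2, O, Add(1, O)) (Function('m')(O) = Mul(Add(1, O), Add(O, O)) = Mul(Add(1, O), Mul(2, O)) = Mul(2, O, Add(1, O)))
Pow(Mul(1, Function('m')(Add(Z, U))), 2) = Pow(Mul(1, Mul(2, Add(5, Rational(-1, 27)), Add(1, Add(5, Rational(-1, 27))))), 2) = Pow(Mul(1, Mul(2, Rational(134, 27), Add(1, Rational(134, 27)))), 2) = Pow(Mul(1, Mul(2, Rational(134, 27), Rational(161, 27))), 2) = Pow(Mul(1, Rational(43148, 729)), 2) = Pow(Rational(43148, 729), 2) = Rational(1861749904, 531441)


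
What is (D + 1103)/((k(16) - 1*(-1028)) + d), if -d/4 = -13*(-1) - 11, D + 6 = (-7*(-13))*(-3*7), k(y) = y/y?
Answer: -814/1021 ≈ -0.79726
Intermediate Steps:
k(y) = 1
D = -1917 (D = -6 + (-7*(-13))*(-3*7) = -6 + 91*(-21) = -6 - 1911 = -1917)
d = -8 (d = -4*(-13*(-1) - 11) = -4*(13 - 11) = -4*2 = -8)
(D + 1103)/((k(16) - 1*(-1028)) + d) = (-1917 + 1103)/((1 - 1*(-1028)) - 8) = -814/((1 + 1028) - 8) = -814/(1029 - 8) = -814/1021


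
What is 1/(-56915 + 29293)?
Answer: -1/27622 ≈ -3.6203e-5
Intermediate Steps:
1/(-56915 + 29293) = 1/(-27622) = -1/27622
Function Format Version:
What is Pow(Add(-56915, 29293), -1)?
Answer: Rational(-1, 27622) ≈ -3.6203e-5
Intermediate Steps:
Pow(Add(-56915, 29293), -1) = Pow(-27622, -1) = Rational(-1, 27622)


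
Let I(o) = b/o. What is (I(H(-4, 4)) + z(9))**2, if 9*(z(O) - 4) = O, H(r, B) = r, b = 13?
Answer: 49/16 ≈ 3.0625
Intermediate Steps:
z(O) = 4 + O/9
I(o) = 13/o
(I(H(-4, 4)) + z(9))**2 = (13/(-4) + (4 + (1/9)*9))**2 = (13*(-1/4) + (4 + 1))**2 = (-13/4 + 5)**2 = (7/4)**2 = 49/16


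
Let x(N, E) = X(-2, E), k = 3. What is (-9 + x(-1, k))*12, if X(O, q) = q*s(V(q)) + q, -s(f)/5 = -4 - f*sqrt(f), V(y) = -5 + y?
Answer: 648 - 360*I*sqrt(2) ≈ 648.0 - 509.12*I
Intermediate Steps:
s(f) = 20 + 5*f**(3/2) (s(f) = -5*(-4 - f*sqrt(f)) = -5*(-4 - f**(3/2)) = 20 + 5*f**(3/2))
X(O, q) = q + q*(20 + 5*(-5 + q)**(3/2)) (X(O, q) = q*(20 + 5*(-5 + q)**(3/2)) + q = q + q*(20 + 5*(-5 + q)**(3/2)))
x(N, E) = E*(21 + 5*(-5 + E)**(3/2))
(-9 + x(-1, k))*12 = (-9 + 3*(21 + 5*(-5 + 3)**(3/2)))*12 = (-9 + 3*(21 + 5*(-2)**(3/2)))*12 = (-9 + 3*(21 + 5*(-2*I*sqrt(2))))*12 = (-9 + 3*(21 - 10*I*sqrt(2)))*12 = (-9 + (63 - 30*I*sqrt(2)))*12 = (54 - 30*I*sqrt(2))*12 = 648 - 360*I*sqrt(2)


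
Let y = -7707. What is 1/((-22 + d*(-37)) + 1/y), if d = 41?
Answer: -7707/11861074 ≈ -0.00064977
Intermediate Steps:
1/((-22 + d*(-37)) + 1/y) = 1/((-22 + 41*(-37)) + 1/(-7707)) = 1/((-22 - 1517) - 1/7707) = 1/(-1539 - 1/7707) = 1/(-11861074/7707) = -7707/11861074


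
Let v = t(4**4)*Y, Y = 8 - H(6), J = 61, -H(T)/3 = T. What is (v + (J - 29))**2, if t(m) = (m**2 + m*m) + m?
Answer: 11659219993600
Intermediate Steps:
H(T) = -3*T
Y = 26 (Y = 8 - (-3)*6 = 8 - 1*(-18) = 8 + 18 = 26)
t(m) = m + 2*m**2 (t(m) = (m**2 + m**2) + m = 2*m**2 + m = m + 2*m**2)
v = 3414528 (v = (4**4*(1 + 2*4**4))*26 = (256*(1 + 2*256))*26 = (256*(1 + 512))*26 = (256*513)*26 = 131328*26 = 3414528)
(v + (J - 29))**2 = (3414528 + (61 - 29))**2 = (3414528 + 32)**2 = 3414560**2 = 11659219993600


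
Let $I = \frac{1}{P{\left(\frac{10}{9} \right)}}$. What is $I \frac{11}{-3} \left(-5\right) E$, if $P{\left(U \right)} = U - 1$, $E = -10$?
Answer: $-1650$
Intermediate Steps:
$P{\left(U \right)} = -1 + U$
$I = 9$ ($I = \frac{1}{-1 + \frac{10}{9}} = \frac{1}{\frac{1}{9}} = 9$)
$I \frac{11}{-3} \left(-5\right) E = 9 \frac{11}{-3} \left(-5\right) \left(-10\right) = 9 \cdot 11 \left(- \frac{1}{3}\right) \left(-5\right) \left(-10\right) = 9 \left(\left(- \frac{11}{3}\right) \left(-5\right)\right) \left(-10\right) = 9 \cdot \frac{55}{3} \left(-10\right) = 165 \left(-10\right) = -1650$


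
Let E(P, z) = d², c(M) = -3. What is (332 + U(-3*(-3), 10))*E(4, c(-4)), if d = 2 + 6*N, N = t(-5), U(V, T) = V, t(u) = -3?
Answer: 87296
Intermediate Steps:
N = -3
d = -16 (d = 2 + 6*(-3) = 2 - 18 = -16)
E(P, z) = 256 (E(P, z) = (-16)² = 256)
(332 + U(-3*(-3), 10))*E(4, c(-4)) = (332 - 3*(-3))*256 = (332 + 9)*256 = 341*256 = 87296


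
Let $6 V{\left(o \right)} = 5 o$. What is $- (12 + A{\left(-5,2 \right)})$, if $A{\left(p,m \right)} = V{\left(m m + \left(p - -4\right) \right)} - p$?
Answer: $- \frac{39}{2} \approx -19.5$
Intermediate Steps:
$V{\left(o \right)} = \frac{5 o}{6}$
$A{\left(p,m \right)} = \frac{10}{3} - \frac{p}{6} + \frac{5 m^{2}}{6}$ ($A{\left(p,m \right)} = \frac{5 \left(m m + \left(p - -4\right)\right)}{6} - p = \frac{5 \left(m^{2} + \left(p + 4\right)\right)}{6} - p = \frac{5 \left(m^{2} + \left(4 + p\right)\right)}{6} - p = \frac{5 \left(4 + p + m^{2}\right)}{6} - p = \left(\frac{10}{3} + \frac{5 p}{6} + \frac{5 m^{2}}{6}\right) - p = \frac{10}{3} - \frac{p}{6} + \frac{5 m^{2}}{6}$)
$- (12 + A{\left(-5,2 \right)}) = - (12 + \left(\frac{10}{3} - - \frac{5}{6} + \frac{5 \cdot 2^{2}}{6}\right)) = - (12 + \left(\frac{10}{3} + \frac{5}{6} + \frac{5}{6} \cdot 4\right)) = - (12 + \left(\frac{10}{3} + \frac{5}{6} + \frac{10}{3}\right)) = - (12 + \frac{15}{2}) = \left(-1\right) \frac{39}{2} = - \frac{39}{2}$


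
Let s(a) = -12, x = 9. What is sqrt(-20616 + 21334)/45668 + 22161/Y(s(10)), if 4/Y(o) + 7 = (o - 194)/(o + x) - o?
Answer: 1632527/4 + sqrt(718)/45668 ≈ 4.0813e+5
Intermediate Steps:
Y(o) = 4/(-7 - o + (-194 + o)/(9 + o)) (Y(o) = 4/(-7 + ((o - 194)/(o + 9) - o)) = 4/(-7 + ((-194 + o)/(9 + o) - o)) = 4/(-7 + (-o + (-194 + o)/(9 + o))) = 4/(-7 - o + (-194 + o)/(9 + o)))
sqrt(-20616 + 21334)/45668 + 22161/Y(s(10)) = sqrt(-20616 + 21334)/45668 + 22161/((4*(-9 - 1*(-12))/(257 + (-12)**2 + 15*(-12)))) = sqrt(718)*(1/45668) + 22161/((4*(-9 + 12)/(257 + 144 - 180))) = sqrt(718)/45668 + 22161/((4*3/221)) = sqrt(718)/45668 + 22161/((4*(1/221)*3)) = sqrt(718)/45668 + 22161/(12/221) = sqrt(718)/45668 + 22161*(221/12) = sqrt(718)/45668 + 1632527/4 = 1632527/4 + sqrt(718)/45668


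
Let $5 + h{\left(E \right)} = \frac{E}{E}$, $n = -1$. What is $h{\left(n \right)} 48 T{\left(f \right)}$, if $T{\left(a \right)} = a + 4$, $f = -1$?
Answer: $-576$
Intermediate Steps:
$h{\left(E \right)} = -4$ ($h{\left(E \right)} = -5 + \frac{E}{E} = -5 + 1 = -4$)
$T{\left(a \right)} = 4 + a$
$h{\left(n \right)} 48 T{\left(f \right)} = \left(-4\right) 48 \left(4 - 1\right) = \left(-192\right) 3 = -576$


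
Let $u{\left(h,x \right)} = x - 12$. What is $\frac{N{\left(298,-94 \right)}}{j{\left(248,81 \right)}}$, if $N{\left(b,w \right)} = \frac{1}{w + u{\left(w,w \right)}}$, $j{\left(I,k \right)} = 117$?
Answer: $- \frac{1}{23400} \approx -4.2735 \cdot 10^{-5}$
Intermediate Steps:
$u{\left(h,x \right)} = -12 + x$
$N{\left(b,w \right)} = \frac{1}{-12 + 2 w}$ ($N{\left(b,w \right)} = \frac{1}{w + \left(-12 + w\right)} = \frac{1}{-12 + 2 w}$)
$\frac{N{\left(298,-94 \right)}}{j{\left(248,81 \right)}} = \frac{\frac{1}{2} \frac{1}{-6 - 94}}{117} = \frac{1}{2 \left(-100\right)} \frac{1}{117} = \frac{1}{2} \left(- \frac{1}{100}\right) \frac{1}{117} = \left(- \frac{1}{200}\right) \frac{1}{117} = - \frac{1}{23400}$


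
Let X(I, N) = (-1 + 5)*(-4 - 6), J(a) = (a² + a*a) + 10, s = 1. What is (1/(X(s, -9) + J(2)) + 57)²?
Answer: 1570009/484 ≈ 3243.8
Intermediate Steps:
J(a) = 10 + 2*a² (J(a) = (a² + a²) + 10 = 2*a² + 10 = 10 + 2*a²)
X(I, N) = -40 (X(I, N) = 4*(-10) = -40)
(1/(X(s, -9) + J(2)) + 57)² = (1/(-40 + (10 + 2*2²)) + 57)² = (1/(-40 + (10 + 2*4)) + 57)² = (1/(-40 + (10 + 8)) + 57)² = (1/(-40 + 18) + 57)² = (1/(-22) + 57)² = (-1/22 + 57)² = (1253/22)² = 1570009/484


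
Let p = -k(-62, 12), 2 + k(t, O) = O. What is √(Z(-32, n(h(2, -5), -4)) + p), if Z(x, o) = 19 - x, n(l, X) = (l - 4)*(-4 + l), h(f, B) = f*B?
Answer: √41 ≈ 6.4031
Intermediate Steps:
k(t, O) = -2 + O
h(f, B) = B*f
n(l, X) = (-4 + l)² (n(l, X) = (-4 + l)*(-4 + l) = (-4 + l)²)
p = -10 (p = -(-2 + 12) = -1*10 = -10)
√(Z(-32, n(h(2, -5), -4)) + p) = √((19 - 1*(-32)) - 10) = √((19 + 32) - 10) = √(51 - 10) = √41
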